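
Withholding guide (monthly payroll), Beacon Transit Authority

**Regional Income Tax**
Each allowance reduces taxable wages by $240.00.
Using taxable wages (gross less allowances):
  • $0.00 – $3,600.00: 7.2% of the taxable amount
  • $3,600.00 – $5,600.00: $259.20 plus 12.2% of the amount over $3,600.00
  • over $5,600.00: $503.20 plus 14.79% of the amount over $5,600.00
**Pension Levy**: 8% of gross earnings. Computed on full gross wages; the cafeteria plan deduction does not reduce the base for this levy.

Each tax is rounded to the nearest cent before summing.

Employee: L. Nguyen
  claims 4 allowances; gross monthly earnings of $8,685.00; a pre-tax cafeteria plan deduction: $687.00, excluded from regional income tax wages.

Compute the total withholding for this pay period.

Regional Income Tax: taxable = $8,685.00 − $687.00 − 4×$240.00 = $7,038.00
  $503.20 + 14.79% × ($7,038.00 − $5,600.00) = $503.20 + 14.79% × $1,438.00 = $715.88
Pension Levy: 8% × $8,685.00 = $694.80
Total: $715.88 + $694.80 = $1,410.68

$1,410.68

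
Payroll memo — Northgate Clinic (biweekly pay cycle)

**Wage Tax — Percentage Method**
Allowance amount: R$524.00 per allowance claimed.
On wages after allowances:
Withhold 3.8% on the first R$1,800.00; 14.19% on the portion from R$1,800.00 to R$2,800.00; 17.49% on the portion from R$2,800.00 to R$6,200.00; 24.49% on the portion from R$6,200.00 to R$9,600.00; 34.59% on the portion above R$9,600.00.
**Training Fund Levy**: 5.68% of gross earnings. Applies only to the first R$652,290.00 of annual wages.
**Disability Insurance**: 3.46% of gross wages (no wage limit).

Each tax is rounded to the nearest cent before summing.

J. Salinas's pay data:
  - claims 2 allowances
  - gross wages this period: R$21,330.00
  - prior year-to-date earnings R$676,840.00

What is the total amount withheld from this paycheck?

R$6,070.54

Wage Tax: taxable = R$21,330.00 − 2×R$524.00 = R$20,282.00
  R$1,637.62 + 34.59% × (R$20,282.00 − R$9,600.00) = R$1,637.62 + 34.59% × R$10,682.00 = R$5,332.52
Training Fund Levy: YTD R$676,840.00 ≥ cap R$652,290.00 → R$0.00
Disability Insurance: 3.46% × R$21,330.00 = R$738.02
Total: R$5,332.52 + R$0.00 + R$738.02 = R$6,070.54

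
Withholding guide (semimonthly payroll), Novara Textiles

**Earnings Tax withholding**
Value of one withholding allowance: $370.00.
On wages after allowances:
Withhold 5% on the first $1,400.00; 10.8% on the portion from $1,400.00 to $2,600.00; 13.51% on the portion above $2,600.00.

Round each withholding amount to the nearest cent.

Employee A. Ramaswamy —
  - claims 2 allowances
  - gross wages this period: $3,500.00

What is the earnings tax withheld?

$221.22

Earnings Tax: taxable = $3,500.00 − 2×$370.00 = $2,760.00
  $199.60 + 13.51% × ($2,760.00 − $2,600.00) = $199.60 + 13.51% × $160.00 = $221.22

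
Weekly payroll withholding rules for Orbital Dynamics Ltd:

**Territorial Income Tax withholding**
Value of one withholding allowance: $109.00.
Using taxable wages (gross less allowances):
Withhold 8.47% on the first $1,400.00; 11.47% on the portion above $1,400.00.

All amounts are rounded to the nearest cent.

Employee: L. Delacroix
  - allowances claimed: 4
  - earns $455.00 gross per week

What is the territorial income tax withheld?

$1.61

Territorial Income Tax: taxable = $455.00 − 4×$109.00 = $19.00
  8.47% × $19.00 = $1.61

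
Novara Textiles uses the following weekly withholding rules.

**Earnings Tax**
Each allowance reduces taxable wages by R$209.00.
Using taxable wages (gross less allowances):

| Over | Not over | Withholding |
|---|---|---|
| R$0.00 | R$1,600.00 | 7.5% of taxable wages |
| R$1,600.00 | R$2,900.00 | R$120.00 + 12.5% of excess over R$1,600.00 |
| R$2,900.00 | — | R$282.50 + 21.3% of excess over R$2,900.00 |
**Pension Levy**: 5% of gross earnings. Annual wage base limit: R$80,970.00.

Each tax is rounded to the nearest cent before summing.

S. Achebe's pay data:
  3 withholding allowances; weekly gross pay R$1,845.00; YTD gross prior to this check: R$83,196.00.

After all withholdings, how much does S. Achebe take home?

Earnings Tax: taxable = R$1,845.00 − 3×R$209.00 = R$1,218.00
  7.5% × R$1,218.00 = R$91.35
Pension Levy: YTD R$83,196.00 ≥ cap R$80,970.00 → R$0.00
Total withheld: R$91.35 + R$0.00 = R$91.35
Net pay: R$1,845.00 − R$91.35 = R$1,753.65

R$1,753.65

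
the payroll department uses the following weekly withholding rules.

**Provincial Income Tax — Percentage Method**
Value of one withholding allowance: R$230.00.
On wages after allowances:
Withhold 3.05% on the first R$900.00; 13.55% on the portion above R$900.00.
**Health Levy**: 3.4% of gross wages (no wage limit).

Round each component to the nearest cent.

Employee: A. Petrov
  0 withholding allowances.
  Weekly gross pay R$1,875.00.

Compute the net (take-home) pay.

R$1,651.69

Provincial Income Tax: taxable = R$1,875.00
  R$27.45 + 13.55% × (R$1,875.00 − R$900.00) = R$27.45 + 13.55% × R$975.00 = R$159.56
Health Levy: 3.4% × R$1,875.00 = R$63.75
Total withheld: R$159.56 + R$63.75 = R$223.31
Net pay: R$1,875.00 − R$223.31 = R$1,651.69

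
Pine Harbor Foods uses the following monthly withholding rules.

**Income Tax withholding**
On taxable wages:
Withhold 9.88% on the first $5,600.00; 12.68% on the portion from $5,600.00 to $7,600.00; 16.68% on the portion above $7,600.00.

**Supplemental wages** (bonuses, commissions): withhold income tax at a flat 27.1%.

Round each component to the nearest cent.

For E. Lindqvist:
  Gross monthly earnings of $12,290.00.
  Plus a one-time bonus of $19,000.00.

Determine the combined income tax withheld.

$6,738.17

Income Tax: taxable = $12,290.00
  $806.88 + 16.68% × ($12,290.00 − $7,600.00) = $806.88 + 16.68% × $4,690.00 = $1,589.17
Supplemental (27.1% flat on bonus): 27.1% × $19,000.00 = $5,149.00
Total income tax: $1,589.17 + $5,149.00 = $6,738.17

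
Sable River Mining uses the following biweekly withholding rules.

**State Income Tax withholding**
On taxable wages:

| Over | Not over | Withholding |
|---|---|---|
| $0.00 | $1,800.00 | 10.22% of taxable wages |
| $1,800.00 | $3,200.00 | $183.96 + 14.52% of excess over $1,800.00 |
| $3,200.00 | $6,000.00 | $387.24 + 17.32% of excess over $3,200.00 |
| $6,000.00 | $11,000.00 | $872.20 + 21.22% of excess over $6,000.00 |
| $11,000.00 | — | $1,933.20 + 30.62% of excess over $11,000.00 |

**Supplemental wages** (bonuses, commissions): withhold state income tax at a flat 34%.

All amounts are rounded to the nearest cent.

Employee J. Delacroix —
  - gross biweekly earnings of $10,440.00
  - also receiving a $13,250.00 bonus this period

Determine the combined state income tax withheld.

$6,319.37

State Income Tax: taxable = $10,440.00
  $872.20 + 21.22% × ($10,440.00 − $6,000.00) = $872.20 + 21.22% × $4,440.00 = $1,814.37
Supplemental (34% flat on bonus): 34% × $13,250.00 = $4,505.00
Total state income tax: $1,814.37 + $4,505.00 = $6,319.37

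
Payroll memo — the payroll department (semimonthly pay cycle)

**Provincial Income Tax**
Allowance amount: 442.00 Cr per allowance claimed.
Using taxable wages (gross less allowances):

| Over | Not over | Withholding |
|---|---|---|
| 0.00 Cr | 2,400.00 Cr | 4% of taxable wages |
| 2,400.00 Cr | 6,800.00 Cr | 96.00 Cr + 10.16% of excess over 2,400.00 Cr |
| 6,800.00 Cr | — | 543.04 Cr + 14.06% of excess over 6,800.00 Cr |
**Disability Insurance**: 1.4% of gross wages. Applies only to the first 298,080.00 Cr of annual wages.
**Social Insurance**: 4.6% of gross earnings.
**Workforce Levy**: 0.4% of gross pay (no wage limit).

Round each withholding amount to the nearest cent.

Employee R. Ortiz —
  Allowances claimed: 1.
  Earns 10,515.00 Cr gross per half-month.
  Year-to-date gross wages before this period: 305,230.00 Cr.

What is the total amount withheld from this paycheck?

Provincial Income Tax: taxable = 10,515.00 Cr − 1×442.00 Cr = 10,073.00 Cr
  543.04 Cr + 14.06% × (10,073.00 Cr − 6,800.00 Cr) = 543.04 Cr + 14.06% × 3,273.00 Cr = 1,003.22 Cr
Disability Insurance: YTD 305,230.00 Cr ≥ cap 298,080.00 Cr → 0.00 Cr
Social Insurance: 4.6% × 10,515.00 Cr = 483.69 Cr
Workforce Levy: 0.4% × 10,515.00 Cr = 42.06 Cr
Total: 1,003.22 Cr + 0.00 Cr + 483.69 Cr + 42.06 Cr = 1,528.97 Cr

1,528.97 Cr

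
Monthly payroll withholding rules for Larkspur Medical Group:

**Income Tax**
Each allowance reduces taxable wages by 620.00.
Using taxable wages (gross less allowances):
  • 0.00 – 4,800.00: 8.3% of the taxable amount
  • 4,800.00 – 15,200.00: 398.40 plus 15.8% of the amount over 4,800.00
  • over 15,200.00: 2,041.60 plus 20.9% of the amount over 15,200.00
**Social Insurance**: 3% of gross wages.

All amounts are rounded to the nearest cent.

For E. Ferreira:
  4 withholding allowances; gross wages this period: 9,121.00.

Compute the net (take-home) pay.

8,158.09

Income Tax: taxable = 9,121.00 − 4×620.00 = 6,641.00
  398.40 + 15.8% × (6,641.00 − 4,800.00) = 398.40 + 15.8% × 1,841.00 = 689.28
Social Insurance: 3% × 9,121.00 = 273.63
Total withheld: 689.28 + 273.63 = 962.91
Net pay: 9,121.00 − 962.91 = 8,158.09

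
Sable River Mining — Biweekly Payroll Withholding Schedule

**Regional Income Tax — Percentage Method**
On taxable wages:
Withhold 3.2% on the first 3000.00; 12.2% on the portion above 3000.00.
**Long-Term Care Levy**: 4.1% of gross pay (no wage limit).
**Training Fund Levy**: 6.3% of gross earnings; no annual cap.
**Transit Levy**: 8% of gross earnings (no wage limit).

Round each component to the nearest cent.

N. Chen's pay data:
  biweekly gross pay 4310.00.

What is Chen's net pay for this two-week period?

Regional Income Tax: taxable = 4310.00
  96.00 + 12.2% × (4310.00 − 3000.00) = 96.00 + 12.2% × 1310.00 = 255.82
Long-Term Care Levy: 4.1% × 4310.00 = 176.71
Training Fund Levy: 6.3% × 4310.00 = 271.53
Transit Levy: 8% × 4310.00 = 344.80
Total withheld: 255.82 + 176.71 + 271.53 + 344.80 = 1048.86
Net pay: 4310.00 − 1048.86 = 3261.14

3261.14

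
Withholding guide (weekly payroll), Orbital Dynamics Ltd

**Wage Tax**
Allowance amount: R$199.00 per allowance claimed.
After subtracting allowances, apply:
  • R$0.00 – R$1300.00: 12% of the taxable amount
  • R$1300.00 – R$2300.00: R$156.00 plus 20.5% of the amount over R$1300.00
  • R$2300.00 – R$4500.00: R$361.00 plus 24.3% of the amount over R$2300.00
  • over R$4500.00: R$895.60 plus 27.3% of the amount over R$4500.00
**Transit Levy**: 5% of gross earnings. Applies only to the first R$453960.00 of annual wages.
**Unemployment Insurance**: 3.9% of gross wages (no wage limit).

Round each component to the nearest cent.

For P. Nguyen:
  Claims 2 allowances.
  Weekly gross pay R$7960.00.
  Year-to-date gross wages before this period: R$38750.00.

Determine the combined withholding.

Wage Tax: taxable = R$7960.00 − 2×R$199.00 = R$7562.00
  R$895.60 + 27.3% × (R$7562.00 − R$4500.00) = R$895.60 + 27.3% × R$3062.00 = R$1731.53
Transit Levy: 5% × R$7960.00 = R$398.00
Unemployment Insurance: 3.9% × R$7960.00 = R$310.44
Total: R$1731.53 + R$398.00 + R$310.44 = R$2439.97

R$2439.97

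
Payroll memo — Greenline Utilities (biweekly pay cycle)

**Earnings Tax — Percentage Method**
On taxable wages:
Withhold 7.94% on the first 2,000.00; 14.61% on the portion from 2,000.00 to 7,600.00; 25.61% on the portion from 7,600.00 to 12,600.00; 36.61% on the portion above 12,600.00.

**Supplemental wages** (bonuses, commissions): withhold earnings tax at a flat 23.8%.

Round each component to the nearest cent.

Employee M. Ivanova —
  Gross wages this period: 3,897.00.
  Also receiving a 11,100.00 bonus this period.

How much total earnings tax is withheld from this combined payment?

Earnings Tax: taxable = 3,897.00
  158.80 + 14.61% × (3,897.00 − 2,000.00) = 158.80 + 14.61% × 1,897.00 = 435.95
Supplemental (23.8% flat on bonus): 23.8% × 11,100.00 = 2,641.80
Total earnings tax: 435.95 + 2,641.80 = 3,077.75

3,077.75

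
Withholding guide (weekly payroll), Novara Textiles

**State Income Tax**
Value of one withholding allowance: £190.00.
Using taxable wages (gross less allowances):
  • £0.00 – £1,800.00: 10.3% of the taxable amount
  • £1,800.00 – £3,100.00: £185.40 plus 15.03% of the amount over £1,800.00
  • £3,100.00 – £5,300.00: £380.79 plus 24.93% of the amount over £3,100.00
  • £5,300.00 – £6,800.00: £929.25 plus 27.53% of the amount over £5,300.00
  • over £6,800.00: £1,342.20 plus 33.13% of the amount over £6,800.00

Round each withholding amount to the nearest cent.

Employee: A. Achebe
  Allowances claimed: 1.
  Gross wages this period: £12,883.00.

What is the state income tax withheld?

State Income Tax: taxable = £12,883.00 − 1×£190.00 = £12,693.00
  £1,342.20 + 33.13% × (£12,693.00 − £6,800.00) = £1,342.20 + 33.13% × £5,893.00 = £3,294.55

£3,294.55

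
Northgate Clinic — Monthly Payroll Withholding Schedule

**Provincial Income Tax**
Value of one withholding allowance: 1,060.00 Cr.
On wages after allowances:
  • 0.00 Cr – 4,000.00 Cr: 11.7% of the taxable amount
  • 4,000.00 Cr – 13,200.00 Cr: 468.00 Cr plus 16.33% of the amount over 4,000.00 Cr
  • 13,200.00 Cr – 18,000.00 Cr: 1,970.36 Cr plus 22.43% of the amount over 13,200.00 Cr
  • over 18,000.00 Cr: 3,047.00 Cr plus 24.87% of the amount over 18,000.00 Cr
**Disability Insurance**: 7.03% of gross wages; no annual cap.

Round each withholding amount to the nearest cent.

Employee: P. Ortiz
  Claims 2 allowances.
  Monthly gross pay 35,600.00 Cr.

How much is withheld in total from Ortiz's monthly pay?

Provincial Income Tax: taxable = 35,600.00 Cr − 2×1,060.00 Cr = 33,480.00 Cr
  3,047.00 Cr + 24.87% × (33,480.00 Cr − 18,000.00 Cr) = 3,047.00 Cr + 24.87% × 15,480.00 Cr = 6,896.88 Cr
Disability Insurance: 7.03% × 35,600.00 Cr = 2,502.68 Cr
Total: 6,896.88 Cr + 2,502.68 Cr = 9,399.56 Cr

9,399.56 Cr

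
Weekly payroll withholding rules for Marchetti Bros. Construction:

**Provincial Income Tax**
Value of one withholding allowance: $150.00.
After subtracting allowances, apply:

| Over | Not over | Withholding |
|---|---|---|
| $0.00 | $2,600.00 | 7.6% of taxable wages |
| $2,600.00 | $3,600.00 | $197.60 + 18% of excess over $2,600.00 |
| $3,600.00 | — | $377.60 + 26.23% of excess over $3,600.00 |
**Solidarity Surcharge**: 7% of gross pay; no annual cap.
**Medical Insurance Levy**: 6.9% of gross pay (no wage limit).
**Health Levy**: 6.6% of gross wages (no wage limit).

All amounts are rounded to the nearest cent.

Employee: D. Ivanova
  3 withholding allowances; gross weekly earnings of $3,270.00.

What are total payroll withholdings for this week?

$907.55

Provincial Income Tax: taxable = $3,270.00 − 3×$150.00 = $2,820.00
  $197.60 + 18% × ($2,820.00 − $2,600.00) = $197.60 + 18% × $220.00 = $237.20
Solidarity Surcharge: 7% × $3,270.00 = $228.90
Medical Insurance Levy: 6.9% × $3,270.00 = $225.63
Health Levy: 6.6% × $3,270.00 = $215.82
Total: $237.20 + $228.90 + $225.63 + $215.82 = $907.55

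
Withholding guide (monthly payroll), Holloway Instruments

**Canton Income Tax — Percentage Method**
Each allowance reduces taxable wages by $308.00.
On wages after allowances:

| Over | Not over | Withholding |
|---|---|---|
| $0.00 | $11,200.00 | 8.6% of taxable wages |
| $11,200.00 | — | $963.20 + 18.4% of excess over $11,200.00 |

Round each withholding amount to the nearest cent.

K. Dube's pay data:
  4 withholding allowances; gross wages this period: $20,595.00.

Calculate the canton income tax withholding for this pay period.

Canton Income Tax: taxable = $20,595.00 − 4×$308.00 = $19,363.00
  $963.20 + 18.4% × ($19,363.00 − $11,200.00) = $963.20 + 18.4% × $8,163.00 = $2,465.19

$2,465.19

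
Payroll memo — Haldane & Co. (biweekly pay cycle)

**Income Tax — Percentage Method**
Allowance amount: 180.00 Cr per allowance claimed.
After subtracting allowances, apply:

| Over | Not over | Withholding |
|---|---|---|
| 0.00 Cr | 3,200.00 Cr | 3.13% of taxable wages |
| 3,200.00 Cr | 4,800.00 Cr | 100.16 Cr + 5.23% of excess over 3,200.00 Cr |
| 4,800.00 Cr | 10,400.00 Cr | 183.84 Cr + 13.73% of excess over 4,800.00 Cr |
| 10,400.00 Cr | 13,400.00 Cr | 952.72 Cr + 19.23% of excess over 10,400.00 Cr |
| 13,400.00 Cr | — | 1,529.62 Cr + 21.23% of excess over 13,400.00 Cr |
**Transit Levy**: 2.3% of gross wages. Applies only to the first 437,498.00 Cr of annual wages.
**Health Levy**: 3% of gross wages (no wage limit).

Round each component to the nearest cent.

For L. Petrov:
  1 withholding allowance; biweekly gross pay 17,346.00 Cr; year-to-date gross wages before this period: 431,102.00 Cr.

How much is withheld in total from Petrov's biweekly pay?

2,996.63 Cr

Income Tax: taxable = 17,346.00 Cr − 1×180.00 Cr = 17,166.00 Cr
  1,529.62 Cr + 21.23% × (17,166.00 Cr − 13,400.00 Cr) = 1,529.62 Cr + 21.23% × 3,766.00 Cr = 2,329.14 Cr
Transit Levy: cap 437,498.00 Cr − YTD 431,102.00 Cr = 6,396.00 Cr subject; 2.3% × 6,396.00 Cr = 147.11 Cr
Health Levy: 3% × 17,346.00 Cr = 520.38 Cr
Total: 2,329.14 Cr + 147.11 Cr + 520.38 Cr = 2,996.63 Cr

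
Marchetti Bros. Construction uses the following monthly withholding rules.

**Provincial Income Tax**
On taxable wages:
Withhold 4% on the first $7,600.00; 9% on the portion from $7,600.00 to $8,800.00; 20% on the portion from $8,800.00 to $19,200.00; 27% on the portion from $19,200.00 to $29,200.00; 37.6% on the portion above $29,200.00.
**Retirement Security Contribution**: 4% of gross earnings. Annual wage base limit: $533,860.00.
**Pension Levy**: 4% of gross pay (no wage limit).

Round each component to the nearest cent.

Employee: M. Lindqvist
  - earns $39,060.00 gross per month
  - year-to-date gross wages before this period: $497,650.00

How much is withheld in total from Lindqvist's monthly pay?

Provincial Income Tax: taxable = $39,060.00
  $5,192.00 + 37.6% × ($39,060.00 − $29,200.00) = $5,192.00 + 37.6% × $9,860.00 = $8,899.36
Retirement Security Contribution: cap $533,860.00 − YTD $497,650.00 = $36,210.00 subject; 4% × $36,210.00 = $1,448.40
Pension Levy: 4% × $39,060.00 = $1,562.40
Total: $8,899.36 + $1,448.40 + $1,562.40 = $11,910.16

$11,910.16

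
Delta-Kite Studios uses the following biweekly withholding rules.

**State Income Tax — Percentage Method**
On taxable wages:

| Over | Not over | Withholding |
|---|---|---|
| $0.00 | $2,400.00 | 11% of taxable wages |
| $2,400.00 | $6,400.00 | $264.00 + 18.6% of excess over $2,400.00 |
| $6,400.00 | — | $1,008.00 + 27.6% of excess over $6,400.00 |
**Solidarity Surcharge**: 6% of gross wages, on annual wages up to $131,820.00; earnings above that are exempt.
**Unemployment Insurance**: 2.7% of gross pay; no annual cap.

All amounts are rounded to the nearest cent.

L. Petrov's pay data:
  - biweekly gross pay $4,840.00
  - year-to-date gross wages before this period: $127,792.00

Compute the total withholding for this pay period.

$1,090.20

State Income Tax: taxable = $4,840.00
  $264.00 + 18.6% × ($4,840.00 − $2,400.00) = $264.00 + 18.6% × $2,440.00 = $717.84
Solidarity Surcharge: cap $131,820.00 − YTD $127,792.00 = $4,028.00 subject; 6% × $4,028.00 = $241.68
Unemployment Insurance: 2.7% × $4,840.00 = $130.68
Total: $717.84 + $241.68 + $130.68 = $1,090.20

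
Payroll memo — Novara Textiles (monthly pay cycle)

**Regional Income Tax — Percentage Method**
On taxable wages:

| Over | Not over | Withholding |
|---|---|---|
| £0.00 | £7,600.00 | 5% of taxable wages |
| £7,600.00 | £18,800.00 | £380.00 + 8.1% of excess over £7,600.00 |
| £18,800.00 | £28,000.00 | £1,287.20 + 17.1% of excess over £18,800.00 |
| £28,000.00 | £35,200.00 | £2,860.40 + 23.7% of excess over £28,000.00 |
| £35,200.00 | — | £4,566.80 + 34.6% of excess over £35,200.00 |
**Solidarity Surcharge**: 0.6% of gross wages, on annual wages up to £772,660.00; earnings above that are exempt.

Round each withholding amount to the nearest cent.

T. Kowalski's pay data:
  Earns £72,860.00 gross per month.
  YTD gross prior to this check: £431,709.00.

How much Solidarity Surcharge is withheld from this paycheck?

Solidarity Surcharge: 0.6% × £72,860.00 = £437.16

£437.16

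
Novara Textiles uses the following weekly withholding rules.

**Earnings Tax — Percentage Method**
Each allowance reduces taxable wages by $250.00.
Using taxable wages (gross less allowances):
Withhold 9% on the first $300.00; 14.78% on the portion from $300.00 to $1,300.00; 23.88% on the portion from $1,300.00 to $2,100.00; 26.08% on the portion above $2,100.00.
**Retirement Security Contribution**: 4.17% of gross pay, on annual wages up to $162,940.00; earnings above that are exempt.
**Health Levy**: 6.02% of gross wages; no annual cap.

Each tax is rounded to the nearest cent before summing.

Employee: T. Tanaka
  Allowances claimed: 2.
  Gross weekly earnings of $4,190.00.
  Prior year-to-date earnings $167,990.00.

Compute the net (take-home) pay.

$3,157.25

Earnings Tax: taxable = $4,190.00 − 2×$250.00 = $3,690.00
  $365.84 + 26.08% × ($3,690.00 − $2,100.00) = $365.84 + 26.08% × $1,590.00 = $780.51
Retirement Security Contribution: YTD $167,990.00 ≥ cap $162,940.00 → $0.00
Health Levy: 6.02% × $4,190.00 = $252.24
Total withheld: $780.51 + $0.00 + $252.24 = $1,032.75
Net pay: $4,190.00 − $1,032.75 = $3,157.25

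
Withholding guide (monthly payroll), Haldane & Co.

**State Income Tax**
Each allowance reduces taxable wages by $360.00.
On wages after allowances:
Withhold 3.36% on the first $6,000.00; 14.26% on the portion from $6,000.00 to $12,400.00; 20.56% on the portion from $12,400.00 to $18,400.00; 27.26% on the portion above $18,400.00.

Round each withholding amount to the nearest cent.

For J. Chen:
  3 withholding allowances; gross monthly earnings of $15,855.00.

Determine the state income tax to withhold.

$1,602.54

State Income Tax: taxable = $15,855.00 − 3×$360.00 = $14,775.00
  $1,114.24 + 20.56% × ($14,775.00 − $12,400.00) = $1,114.24 + 20.56% × $2,375.00 = $1,602.54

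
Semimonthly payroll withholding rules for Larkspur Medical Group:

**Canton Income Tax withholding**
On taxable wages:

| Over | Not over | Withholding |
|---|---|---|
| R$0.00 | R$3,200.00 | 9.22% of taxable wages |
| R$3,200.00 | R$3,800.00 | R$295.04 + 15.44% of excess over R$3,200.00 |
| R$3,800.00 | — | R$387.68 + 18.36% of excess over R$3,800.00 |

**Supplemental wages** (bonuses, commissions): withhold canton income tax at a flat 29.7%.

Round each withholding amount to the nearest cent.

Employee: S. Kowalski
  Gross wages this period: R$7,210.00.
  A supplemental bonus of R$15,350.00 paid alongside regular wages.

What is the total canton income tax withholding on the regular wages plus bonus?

Canton Income Tax: taxable = R$7,210.00
  R$387.68 + 18.36% × (R$7,210.00 − R$3,800.00) = R$387.68 + 18.36% × R$3,410.00 = R$1,013.76
Supplemental (29.7% flat on bonus): 29.7% × R$15,350.00 = R$4,558.95
Total canton income tax: R$1,013.76 + R$4,558.95 = R$5,572.71

R$5,572.71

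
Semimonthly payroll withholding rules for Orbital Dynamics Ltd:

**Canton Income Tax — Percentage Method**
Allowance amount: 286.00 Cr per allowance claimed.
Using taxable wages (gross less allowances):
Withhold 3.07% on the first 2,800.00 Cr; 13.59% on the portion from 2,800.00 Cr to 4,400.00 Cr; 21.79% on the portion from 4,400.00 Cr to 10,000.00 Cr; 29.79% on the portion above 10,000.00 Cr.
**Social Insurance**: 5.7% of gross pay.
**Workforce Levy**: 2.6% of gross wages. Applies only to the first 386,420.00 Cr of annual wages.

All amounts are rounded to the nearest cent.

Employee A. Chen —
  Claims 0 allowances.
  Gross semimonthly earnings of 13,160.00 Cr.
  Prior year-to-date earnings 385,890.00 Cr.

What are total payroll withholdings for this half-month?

3,228.90 Cr

Canton Income Tax: taxable = 13,160.00 Cr
  1,523.64 Cr + 29.79% × (13,160.00 Cr − 10,000.00 Cr) = 1,523.64 Cr + 29.79% × 3,160.00 Cr = 2,465.00 Cr
Social Insurance: 5.7% × 13,160.00 Cr = 750.12 Cr
Workforce Levy: cap 386,420.00 Cr − YTD 385,890.00 Cr = 530.00 Cr subject; 2.6% × 530.00 Cr = 13.78 Cr
Total: 2,465.00 Cr + 750.12 Cr + 13.78 Cr = 3,228.90 Cr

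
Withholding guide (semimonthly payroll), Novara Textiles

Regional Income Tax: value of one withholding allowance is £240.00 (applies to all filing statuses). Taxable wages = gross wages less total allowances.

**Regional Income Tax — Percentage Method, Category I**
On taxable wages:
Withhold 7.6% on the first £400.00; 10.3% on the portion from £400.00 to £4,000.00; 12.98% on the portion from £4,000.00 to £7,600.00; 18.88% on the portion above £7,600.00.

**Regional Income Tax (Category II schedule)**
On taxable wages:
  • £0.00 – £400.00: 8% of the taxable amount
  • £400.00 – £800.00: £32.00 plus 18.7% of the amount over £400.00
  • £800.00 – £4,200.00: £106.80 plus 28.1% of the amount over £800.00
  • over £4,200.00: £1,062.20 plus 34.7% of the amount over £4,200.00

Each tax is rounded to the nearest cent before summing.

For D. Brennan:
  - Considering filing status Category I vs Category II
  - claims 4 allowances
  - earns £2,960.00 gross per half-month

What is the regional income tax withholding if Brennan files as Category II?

Regional Income Tax (Category II): taxable = £2,960.00 − 4×£240.00 = £2,000.00
  £106.80 + 28.1% × (£2,000.00 − £800.00) = £106.80 + 28.1% × £1,200.00 = £444.00

£444.00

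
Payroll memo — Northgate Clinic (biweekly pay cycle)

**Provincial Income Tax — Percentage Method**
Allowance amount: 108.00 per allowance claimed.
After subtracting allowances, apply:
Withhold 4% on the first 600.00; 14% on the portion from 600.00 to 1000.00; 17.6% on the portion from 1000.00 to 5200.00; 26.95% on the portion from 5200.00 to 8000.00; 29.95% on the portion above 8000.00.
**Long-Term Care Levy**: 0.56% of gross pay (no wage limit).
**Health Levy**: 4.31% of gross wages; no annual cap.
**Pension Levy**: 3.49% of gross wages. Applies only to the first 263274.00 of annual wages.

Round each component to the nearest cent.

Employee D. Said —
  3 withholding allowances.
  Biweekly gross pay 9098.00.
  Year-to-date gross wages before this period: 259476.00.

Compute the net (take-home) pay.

6716.77

Provincial Income Tax: taxable = 9098.00 − 3×108.00 = 8774.00
  1573.80 + 29.95% × (8774.00 − 8000.00) = 1573.80 + 29.95% × 774.00 = 1805.61
Long-Term Care Levy: 0.56% × 9098.00 = 50.95
Health Levy: 4.31% × 9098.00 = 392.12
Pension Levy: cap 263274.00 − YTD 259476.00 = 3798.00 subject; 3.49% × 3798.00 = 132.55
Total withheld: 1805.61 + 50.95 + 392.12 + 132.55 = 2381.23
Net pay: 9098.00 − 2381.23 = 6716.77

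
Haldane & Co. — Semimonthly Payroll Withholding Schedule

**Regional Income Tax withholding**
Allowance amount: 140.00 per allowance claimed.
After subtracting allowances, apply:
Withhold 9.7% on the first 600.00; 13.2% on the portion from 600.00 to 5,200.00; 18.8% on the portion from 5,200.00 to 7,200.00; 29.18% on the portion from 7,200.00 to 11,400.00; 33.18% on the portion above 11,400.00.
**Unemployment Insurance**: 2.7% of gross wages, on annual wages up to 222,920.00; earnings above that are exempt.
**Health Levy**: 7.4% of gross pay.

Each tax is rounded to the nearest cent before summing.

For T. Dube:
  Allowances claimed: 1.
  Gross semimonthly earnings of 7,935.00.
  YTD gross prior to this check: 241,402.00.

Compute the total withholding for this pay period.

Regional Income Tax: taxable = 7,935.00 − 1×140.00 = 7,795.00
  1,041.40 + 29.18% × (7,795.00 − 7,200.00) = 1,041.40 + 29.18% × 595.00 = 1,215.02
Unemployment Insurance: YTD 241,402.00 ≥ cap 222,920.00 → 0.00
Health Levy: 7.4% × 7,935.00 = 587.19
Total: 1,215.02 + 0.00 + 587.19 = 1,802.21

1,802.21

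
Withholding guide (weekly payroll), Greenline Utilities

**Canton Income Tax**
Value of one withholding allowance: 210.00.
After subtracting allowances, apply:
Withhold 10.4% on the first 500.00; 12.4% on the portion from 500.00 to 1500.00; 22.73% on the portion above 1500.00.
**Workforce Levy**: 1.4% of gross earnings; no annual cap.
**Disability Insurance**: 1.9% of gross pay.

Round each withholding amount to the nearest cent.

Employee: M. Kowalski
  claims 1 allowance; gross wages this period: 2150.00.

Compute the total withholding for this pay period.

Canton Income Tax: taxable = 2150.00 − 1×210.00 = 1940.00
  176.00 + 22.73% × (1940.00 − 1500.00) = 176.00 + 22.73% × 440.00 = 276.01
Workforce Levy: 1.4% × 2150.00 = 30.10
Disability Insurance: 1.9% × 2150.00 = 40.85
Total: 276.01 + 30.10 + 40.85 = 346.96

346.96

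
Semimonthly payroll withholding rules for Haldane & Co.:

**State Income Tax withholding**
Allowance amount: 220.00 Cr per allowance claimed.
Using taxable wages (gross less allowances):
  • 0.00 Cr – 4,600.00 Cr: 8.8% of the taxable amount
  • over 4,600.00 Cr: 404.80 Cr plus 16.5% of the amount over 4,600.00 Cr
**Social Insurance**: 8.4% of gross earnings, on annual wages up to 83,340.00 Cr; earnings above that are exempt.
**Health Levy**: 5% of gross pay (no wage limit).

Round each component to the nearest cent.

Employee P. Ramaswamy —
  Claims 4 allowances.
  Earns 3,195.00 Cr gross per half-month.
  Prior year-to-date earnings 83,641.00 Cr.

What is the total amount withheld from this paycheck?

363.47 Cr

State Income Tax: taxable = 3,195.00 Cr − 4×220.00 Cr = 2,315.00 Cr
  8.8% × 2,315.00 Cr = 203.72 Cr
Social Insurance: YTD 83,641.00 Cr ≥ cap 83,340.00 Cr → 0.00 Cr
Health Levy: 5% × 3,195.00 Cr = 159.75 Cr
Total: 203.72 Cr + 0.00 Cr + 159.75 Cr = 363.47 Cr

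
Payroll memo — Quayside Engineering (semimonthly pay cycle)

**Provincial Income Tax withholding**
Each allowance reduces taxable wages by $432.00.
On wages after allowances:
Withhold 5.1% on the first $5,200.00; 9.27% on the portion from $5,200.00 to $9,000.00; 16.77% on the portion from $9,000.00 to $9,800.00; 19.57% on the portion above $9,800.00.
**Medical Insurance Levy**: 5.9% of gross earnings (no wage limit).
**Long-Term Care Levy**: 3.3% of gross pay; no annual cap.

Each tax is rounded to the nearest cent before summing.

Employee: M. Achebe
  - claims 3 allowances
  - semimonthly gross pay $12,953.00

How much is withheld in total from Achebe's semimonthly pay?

$2,306.71

Provincial Income Tax: taxable = $12,953.00 − 3×$432.00 = $11,657.00
  $751.62 + 19.57% × ($11,657.00 − $9,800.00) = $751.62 + 19.57% × $1,857.00 = $1,115.03
Medical Insurance Levy: 5.9% × $12,953.00 = $764.23
Long-Term Care Levy: 3.3% × $12,953.00 = $427.45
Total: $1,115.03 + $764.23 + $427.45 = $2,306.71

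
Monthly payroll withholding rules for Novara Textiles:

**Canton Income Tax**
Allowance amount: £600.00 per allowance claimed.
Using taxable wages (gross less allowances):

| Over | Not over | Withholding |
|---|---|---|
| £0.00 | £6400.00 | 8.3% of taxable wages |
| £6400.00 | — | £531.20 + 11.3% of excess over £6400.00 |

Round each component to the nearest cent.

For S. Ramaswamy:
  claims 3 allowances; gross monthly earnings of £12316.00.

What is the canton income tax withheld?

£996.31

Canton Income Tax: taxable = £12316.00 − 3×£600.00 = £10516.00
  £531.20 + 11.3% × (£10516.00 − £6400.00) = £531.20 + 11.3% × £4116.00 = £996.31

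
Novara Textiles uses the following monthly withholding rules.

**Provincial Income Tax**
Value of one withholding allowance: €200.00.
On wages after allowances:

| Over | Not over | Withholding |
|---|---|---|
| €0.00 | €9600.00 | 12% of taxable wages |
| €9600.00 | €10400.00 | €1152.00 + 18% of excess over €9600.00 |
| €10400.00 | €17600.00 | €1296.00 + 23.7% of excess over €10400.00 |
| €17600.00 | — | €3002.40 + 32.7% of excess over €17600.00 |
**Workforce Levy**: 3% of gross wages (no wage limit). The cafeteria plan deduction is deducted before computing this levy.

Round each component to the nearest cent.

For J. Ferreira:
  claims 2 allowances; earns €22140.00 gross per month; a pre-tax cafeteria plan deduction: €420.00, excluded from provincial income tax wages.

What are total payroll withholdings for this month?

Provincial Income Tax: taxable = €22140.00 − €420.00 − 2×€200.00 = €21320.00
  €3002.40 + 32.7% × (€21320.00 − €17600.00) = €3002.40 + 32.7% × €3720.00 = €4218.84
Workforce Levy: 3% × €21720.00 = €651.60
Total: €4218.84 + €651.60 = €4870.44

€4870.44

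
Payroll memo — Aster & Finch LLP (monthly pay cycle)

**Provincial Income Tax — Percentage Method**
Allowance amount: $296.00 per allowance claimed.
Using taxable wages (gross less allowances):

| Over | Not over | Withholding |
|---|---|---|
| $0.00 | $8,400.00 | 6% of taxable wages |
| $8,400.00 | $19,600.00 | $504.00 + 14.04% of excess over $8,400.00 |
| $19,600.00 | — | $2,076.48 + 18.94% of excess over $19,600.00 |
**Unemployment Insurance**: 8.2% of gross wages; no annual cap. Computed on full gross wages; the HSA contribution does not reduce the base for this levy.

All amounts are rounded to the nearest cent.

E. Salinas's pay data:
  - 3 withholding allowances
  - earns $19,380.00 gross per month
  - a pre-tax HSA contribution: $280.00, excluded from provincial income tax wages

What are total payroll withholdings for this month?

$3,470.76

Provincial Income Tax: taxable = $19,380.00 − $280.00 − 3×$296.00 = $18,212.00
  $504.00 + 14.04% × ($18,212.00 − $8,400.00) = $504.00 + 14.04% × $9,812.00 = $1,881.60
Unemployment Insurance: 8.2% × $19,380.00 = $1,589.16
Total: $1,881.60 + $1,589.16 = $3,470.76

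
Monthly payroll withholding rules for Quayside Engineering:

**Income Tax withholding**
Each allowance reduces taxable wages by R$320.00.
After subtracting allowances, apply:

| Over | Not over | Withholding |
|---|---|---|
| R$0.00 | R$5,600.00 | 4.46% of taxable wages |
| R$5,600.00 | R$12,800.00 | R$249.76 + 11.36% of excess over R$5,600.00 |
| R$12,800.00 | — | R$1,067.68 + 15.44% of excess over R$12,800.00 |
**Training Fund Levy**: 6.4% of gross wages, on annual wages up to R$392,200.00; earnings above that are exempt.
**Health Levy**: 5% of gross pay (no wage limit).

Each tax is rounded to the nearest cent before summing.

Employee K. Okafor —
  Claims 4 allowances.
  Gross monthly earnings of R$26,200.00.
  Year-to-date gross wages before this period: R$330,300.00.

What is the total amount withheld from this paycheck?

R$5,925.81

Income Tax: taxable = R$26,200.00 − 4×R$320.00 = R$24,920.00
  R$1,067.68 + 15.44% × (R$24,920.00 − R$12,800.00) = R$1,067.68 + 15.44% × R$12,120.00 = R$2,939.01
Training Fund Levy: 6.4% × R$26,200.00 = R$1,676.80
Health Levy: 5% × R$26,200.00 = R$1,310.00
Total: R$2,939.01 + R$1,676.80 + R$1,310.00 = R$5,925.81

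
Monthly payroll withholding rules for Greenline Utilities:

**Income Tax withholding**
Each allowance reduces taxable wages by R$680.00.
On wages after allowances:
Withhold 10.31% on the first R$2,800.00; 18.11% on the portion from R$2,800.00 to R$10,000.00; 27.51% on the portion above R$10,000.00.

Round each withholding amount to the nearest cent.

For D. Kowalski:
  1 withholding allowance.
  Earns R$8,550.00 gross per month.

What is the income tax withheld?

R$1,206.86

Income Tax: taxable = R$8,550.00 − 1×R$680.00 = R$7,870.00
  R$288.68 + 18.11% × (R$7,870.00 − R$2,800.00) = R$288.68 + 18.11% × R$5,070.00 = R$1,206.86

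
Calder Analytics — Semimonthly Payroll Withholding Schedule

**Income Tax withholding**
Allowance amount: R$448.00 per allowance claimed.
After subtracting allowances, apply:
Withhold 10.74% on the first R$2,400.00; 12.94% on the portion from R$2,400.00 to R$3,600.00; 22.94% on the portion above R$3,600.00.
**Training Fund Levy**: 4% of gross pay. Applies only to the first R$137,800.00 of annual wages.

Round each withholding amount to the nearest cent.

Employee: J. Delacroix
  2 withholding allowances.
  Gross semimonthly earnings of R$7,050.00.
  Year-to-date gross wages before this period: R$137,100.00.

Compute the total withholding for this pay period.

Income Tax: taxable = R$7,050.00 − 2×R$448.00 = R$6,154.00
  R$413.04 + 22.94% × (R$6,154.00 − R$3,600.00) = R$413.04 + 22.94% × R$2,554.00 = R$998.93
Training Fund Levy: cap R$137,800.00 − YTD R$137,100.00 = R$700.00 subject; 4% × R$700.00 = R$28.00
Total: R$998.93 + R$28.00 = R$1,026.93

R$1,026.93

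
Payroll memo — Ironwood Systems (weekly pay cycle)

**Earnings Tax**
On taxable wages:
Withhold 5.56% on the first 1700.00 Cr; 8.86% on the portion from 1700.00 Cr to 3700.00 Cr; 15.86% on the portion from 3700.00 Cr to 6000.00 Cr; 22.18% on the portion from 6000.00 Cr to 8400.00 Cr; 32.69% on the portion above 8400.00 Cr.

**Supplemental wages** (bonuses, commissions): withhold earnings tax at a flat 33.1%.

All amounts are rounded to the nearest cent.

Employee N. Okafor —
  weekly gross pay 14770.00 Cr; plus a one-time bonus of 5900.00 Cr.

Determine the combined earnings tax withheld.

5204.07 Cr

Earnings Tax: taxable = 14770.00 Cr
  1168.82 Cr + 32.69% × (14770.00 Cr − 8400.00 Cr) = 1168.82 Cr + 32.69% × 6370.00 Cr = 3251.17 Cr
Supplemental (33.1% flat on bonus): 33.1% × 5900.00 Cr = 1952.90 Cr
Total earnings tax: 3251.17 Cr + 1952.90 Cr = 5204.07 Cr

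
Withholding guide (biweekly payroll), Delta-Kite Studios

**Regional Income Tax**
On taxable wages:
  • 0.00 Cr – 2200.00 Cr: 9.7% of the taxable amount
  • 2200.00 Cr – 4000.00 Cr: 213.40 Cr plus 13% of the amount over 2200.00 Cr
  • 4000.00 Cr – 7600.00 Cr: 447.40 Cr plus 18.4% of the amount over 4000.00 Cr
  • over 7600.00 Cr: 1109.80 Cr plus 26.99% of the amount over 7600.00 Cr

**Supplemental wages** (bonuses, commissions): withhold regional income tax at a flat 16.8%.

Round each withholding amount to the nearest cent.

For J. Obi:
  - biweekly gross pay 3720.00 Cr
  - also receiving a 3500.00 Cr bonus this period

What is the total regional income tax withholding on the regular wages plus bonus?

999.00 Cr

Regional Income Tax: taxable = 3720.00 Cr
  213.40 Cr + 13% × (3720.00 Cr − 2200.00 Cr) = 213.40 Cr + 13% × 1520.00 Cr = 411.00 Cr
Supplemental (16.8% flat on bonus): 16.8% × 3500.00 Cr = 588.00 Cr
Total regional income tax: 411.00 Cr + 588.00 Cr = 999.00 Cr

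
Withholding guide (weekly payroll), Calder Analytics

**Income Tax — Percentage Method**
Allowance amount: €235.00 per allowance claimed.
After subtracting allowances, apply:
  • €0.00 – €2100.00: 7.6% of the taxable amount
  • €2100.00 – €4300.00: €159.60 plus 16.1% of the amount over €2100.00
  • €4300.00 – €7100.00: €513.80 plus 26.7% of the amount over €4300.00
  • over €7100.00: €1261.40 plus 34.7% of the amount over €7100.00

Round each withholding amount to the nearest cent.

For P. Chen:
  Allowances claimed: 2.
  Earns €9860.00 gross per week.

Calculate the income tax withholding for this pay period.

€2056.03

Income Tax: taxable = €9860.00 − 2×€235.00 = €9390.00
  €1261.40 + 34.7% × (€9390.00 − €7100.00) = €1261.40 + 34.7% × €2290.00 = €2056.03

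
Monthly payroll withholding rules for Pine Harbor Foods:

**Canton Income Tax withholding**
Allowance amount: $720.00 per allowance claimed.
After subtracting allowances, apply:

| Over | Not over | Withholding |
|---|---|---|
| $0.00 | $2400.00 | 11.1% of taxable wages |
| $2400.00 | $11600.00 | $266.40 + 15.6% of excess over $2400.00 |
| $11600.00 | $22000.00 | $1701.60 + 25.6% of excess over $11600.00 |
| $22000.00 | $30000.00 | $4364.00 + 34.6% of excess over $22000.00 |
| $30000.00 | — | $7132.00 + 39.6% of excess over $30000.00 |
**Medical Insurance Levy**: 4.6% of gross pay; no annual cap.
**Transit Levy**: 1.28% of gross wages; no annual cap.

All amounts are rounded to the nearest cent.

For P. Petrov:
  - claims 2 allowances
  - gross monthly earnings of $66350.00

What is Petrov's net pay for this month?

$41492.26

Canton Income Tax: taxable = $66350.00 − 2×$720.00 = $64910.00
  $7132.00 + 39.6% × ($64910.00 − $30000.00) = $7132.00 + 39.6% × $34910.00 = $20956.36
Medical Insurance Levy: 4.6% × $66350.00 = $3052.10
Transit Levy: 1.28% × $66350.00 = $849.28
Total withheld: $20956.36 + $3052.10 + $849.28 = $24857.74
Net pay: $66350.00 − $24857.74 = $41492.26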